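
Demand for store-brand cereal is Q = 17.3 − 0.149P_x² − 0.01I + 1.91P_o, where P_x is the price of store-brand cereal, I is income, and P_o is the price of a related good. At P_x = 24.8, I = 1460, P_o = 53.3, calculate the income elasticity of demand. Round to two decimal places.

-1.14

At the given point, Q = 17.3 − 0.149(24.8)² − 0.01(1460) + 1.91(53.3) = 17.3 − 91.641 − 14.6 + 101.803 = 12.862.
∂Q/∂I = −0.01, so E_I = -0.01·(1460/12.862) ≈ -1.14.
E_I < 0: inferior good.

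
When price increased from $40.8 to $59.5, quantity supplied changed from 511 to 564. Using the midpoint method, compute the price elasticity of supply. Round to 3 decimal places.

%Δq = (564 − 511)/[(511 + 564)/2] = 53/537.5 ≈ 0.0986.
%ΔP = (59.5 − 40.8)/[(40.8 + 59.5)/2] = 18.7/50.15 ≈ 0.3729.
Arc elasticity E = %Δq/%ΔP ≈ 0.0986/0.3729 ≈ 0.264.
|E| < 1: supply is inelastic over this range.

0.264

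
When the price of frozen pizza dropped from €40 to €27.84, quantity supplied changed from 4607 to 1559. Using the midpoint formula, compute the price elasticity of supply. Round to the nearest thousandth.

%Δq = (1559 − 4607)/[(4607 + 1559)/2] = -3048/3083 ≈ -0.9886.
%ΔP = (27.84 − 40)/[(40 + 27.84)/2] = -12.16/33.92 ≈ -0.3585.
Arc elasticity E = %Δq/%ΔP ≈ -0.9886/-0.3585 ≈ 2.758.
|E| > 1: supply is elastic over this range.

2.758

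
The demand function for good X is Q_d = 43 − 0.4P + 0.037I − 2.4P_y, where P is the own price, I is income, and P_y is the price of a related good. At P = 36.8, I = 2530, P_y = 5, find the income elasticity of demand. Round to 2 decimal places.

First evaluate Q_d: 43 − 0.4(36.8) + 0.037(2530) − 2.4(5) = 43 − 14.72 + 93.61 − 12 = 109.89.
∂Q_d/∂I = +0.037, so E_I = 0.037·(2530/109.89) ≈ 0.85.
E_I ∈ (0,1): normal good (necessity).

0.85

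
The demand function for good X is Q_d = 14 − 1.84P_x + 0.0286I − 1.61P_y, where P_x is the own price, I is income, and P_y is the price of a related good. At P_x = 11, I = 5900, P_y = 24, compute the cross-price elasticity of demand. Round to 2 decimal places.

-0.31

Evaluating quantity at (P_x, I, P_y) gives Q_d = 14 − 1.84(11) + 0.0286(5900) − 1.61(24) = 14 − 20.24 + 168.74 − 38.64 = 123.86.
∂Q_d/∂P_y = −1.61, so E_xy = -1.61·(24/123.86) ≈ -0.31.
E_xy < 0: the goods are complements.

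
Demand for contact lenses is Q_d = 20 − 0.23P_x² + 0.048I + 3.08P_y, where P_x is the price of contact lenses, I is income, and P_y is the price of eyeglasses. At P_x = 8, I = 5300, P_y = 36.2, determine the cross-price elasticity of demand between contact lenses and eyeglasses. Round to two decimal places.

0.30

Substituting, Q_d = 20 − 0.23(8)² + 0.048(5300) + 3.08(36.2) = 20 − 14.72 + 254.4 + 111.496 = 371.176.
∂Q_d/∂P_y = +3.08, so E_xy = 3.08·(36.2/371.176) ≈ 0.30.
E_xy > 0: the goods are substitutes.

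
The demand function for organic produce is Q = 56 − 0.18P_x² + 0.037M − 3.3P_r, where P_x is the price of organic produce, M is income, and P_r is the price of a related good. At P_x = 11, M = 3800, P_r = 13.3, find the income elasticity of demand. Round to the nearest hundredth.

Q = 56 − 0.18(11)² + 0.037(3800) − 3.3(13.3) = 56 − 21.78 + 140.6 − 43.89 = 130.93.
∂Q/∂M = +0.037, so E_I = 0.037·(3800/130.93) ≈ 1.07.
E_I > 1: normal good (luxury).

1.07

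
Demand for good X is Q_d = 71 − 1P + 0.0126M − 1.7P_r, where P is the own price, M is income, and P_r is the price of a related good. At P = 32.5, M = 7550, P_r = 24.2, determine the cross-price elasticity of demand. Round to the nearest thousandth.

Q_d = 71 − 1(32.5) + 0.0126(7550) − 1.7(24.2) = 71 − 32.5 + 95.13 − 41.14 = 92.49.
∂Q_d/∂P_r = −1.7, so E_xy = -1.7·(24.2/92.49) ≈ -0.445.
E_xy < 0: the goods are complements.

-0.445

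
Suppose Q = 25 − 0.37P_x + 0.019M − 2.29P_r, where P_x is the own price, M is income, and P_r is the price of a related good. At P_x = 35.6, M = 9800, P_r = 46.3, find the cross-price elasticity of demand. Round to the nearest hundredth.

-1.15

Q = 25 − 0.37(35.6) + 0.019(9800) − 2.29(46.3) = 25 − 13.172 + 186.2 − 106.027 = 92.001.
∂Q/∂P_r = −2.29, so E_xy = -2.29·(46.3/92.001) ≈ -1.15.
E_xy < 0: the goods are complements.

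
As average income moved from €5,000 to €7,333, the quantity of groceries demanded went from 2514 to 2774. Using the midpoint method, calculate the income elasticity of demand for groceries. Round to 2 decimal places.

%ΔQ = (2774 − 2514)/[(2514+2774)/2] = 260/2644 ≈ 0.0983.
%ΔI = (7,333 − 5,000)/[(5,000+7,333)/2] = 2333/6166.5 ≈ 0.3783.
E_I = %ΔQ/%ΔI ≈ 0.26.
E_I ∈ (0,1): normal good (necessity).

0.26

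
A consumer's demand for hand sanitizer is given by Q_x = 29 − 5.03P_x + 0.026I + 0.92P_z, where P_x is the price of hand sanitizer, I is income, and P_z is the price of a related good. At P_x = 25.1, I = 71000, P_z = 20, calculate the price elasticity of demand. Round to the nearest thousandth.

-0.071

Evaluating quantity at (P_x, I, P_z) gives Q_x = 29 − 5.03(25.1) + 0.026(71000) + 0.92(20) = 29 − 126.253 + 1846 + 18.4 = 1767.147.
∂Q_x/∂P_x = −5.03, so E_p = (−5.03)·(25.1/1767.147) ≈ -0.071.
|E_p| < 1: demand is inelastic.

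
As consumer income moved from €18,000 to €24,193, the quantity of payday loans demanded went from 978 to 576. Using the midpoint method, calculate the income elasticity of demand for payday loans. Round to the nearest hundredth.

-1.76

%ΔQ = (576 − 978)/[(978+576)/2] = -402/777 ≈ -0.5174.
%ΔM = (24,193 − 18,000)/[(18,000+24,193)/2] = 6193/21096.5 ≈ 0.2936.
E_I = %ΔQ/%ΔM ≈ -1.76.
E_I < 0: inferior good.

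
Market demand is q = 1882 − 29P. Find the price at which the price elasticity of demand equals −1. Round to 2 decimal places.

For linear demand q = a − bP, E = −bP/(a − bP). |E| = 1 ⇒ bP = a − bP ⇒ P = a/(2b).
P = 1882/(2·29) ≈ 32.45.

32.45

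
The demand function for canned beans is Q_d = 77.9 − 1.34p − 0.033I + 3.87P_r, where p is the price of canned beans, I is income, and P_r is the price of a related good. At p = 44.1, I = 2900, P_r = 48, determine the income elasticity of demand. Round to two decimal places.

-0.88

Substituting, Q_d = 77.9 − 1.34(44.1) − 0.033(2900) + 3.87(48) = 77.9 − 59.094 − 95.7 + 185.76 = 108.866.
∂Q_d/∂I = −0.033, so E_I = -0.033·(2900/108.866) ≈ -0.88.
E_I < 0: inferior good.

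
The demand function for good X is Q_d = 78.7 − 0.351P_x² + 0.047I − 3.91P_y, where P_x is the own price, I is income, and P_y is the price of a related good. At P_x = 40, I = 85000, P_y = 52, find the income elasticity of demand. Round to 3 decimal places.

1.207

First evaluate Q_d: 78.7 − 0.351(40)² + 0.047(85000) − 3.91(52) = 78.7 − 561.6 + 3995 − 203.32 = 3308.78.
∂Q_d/∂I = +0.047, so E_I = 0.047·(85000/3308.78) ≈ 1.207.
E_I > 1: normal good (luxury).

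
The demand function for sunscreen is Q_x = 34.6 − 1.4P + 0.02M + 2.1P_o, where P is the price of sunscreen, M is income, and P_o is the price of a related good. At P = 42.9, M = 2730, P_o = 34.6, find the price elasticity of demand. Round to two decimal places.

At the given point, Q_x = 34.6 − 1.4(42.9) + 0.02(2730) + 2.1(34.6) = 34.6 − 60.06 + 54.6 + 72.66 = 101.8.
∂Q_x/∂P = −1.4, so E_p = (−1.4)·(42.9/101.8) ≈ -0.59.
|E_p| < 1: demand is inelastic.

-0.59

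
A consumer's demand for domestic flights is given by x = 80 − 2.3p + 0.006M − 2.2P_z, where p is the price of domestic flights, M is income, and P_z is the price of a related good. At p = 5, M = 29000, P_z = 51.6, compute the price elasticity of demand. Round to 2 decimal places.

-0.09

Substituting, x = 80 − 2.3(5) + 0.006(29000) − 2.2(51.6) = 80 − 11.5 + 174 − 113.52 = 128.98.
∂x/∂p = −2.3, so E_p = (−2.3)·(5/128.98) ≈ -0.09.
|E_p| < 1: demand is inelastic.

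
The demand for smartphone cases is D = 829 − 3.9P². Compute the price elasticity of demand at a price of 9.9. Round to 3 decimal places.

-1.711

At P = 9.9, D = 446.761.
dD/dP = −2·3.9·P = −77.22.
Point elasticity E = (dD/dP)·(P/D) = -77.22 × 9.9/446.761 ≈ -1.711.
|E| > 1, so demand is elastic at this price.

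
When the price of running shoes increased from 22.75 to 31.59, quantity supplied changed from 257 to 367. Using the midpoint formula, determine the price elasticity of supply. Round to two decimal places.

1.08

%Δq = (367 − 257)/[(257 + 367)/2] = 110/312 ≈ 0.3526.
%Δp = (31.59 − 22.75)/[(22.75 + 31.59)/2] = 8.84/27.17 ≈ 0.3254.
Arc elasticity E = %Δq/%Δp ≈ 0.3526/0.3254 ≈ 1.08.
|E| > 1: supply is elastic over this range.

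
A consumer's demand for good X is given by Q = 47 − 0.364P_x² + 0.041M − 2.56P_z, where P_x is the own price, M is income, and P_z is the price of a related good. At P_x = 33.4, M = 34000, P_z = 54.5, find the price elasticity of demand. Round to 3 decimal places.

At the given point, Q = 47 − 0.364(33.4)² + 0.041(34000) − 2.56(54.5) = 47 − 406.0638 + 1394 − 139.52 = 895.4162.
∂Q/∂P_x = −2·0.364·P_x = -24.3152, so E_p = -24.3152·(33.4/895.4162) ≈ -0.907.
|E_p| < 1: demand is inelastic.

-0.907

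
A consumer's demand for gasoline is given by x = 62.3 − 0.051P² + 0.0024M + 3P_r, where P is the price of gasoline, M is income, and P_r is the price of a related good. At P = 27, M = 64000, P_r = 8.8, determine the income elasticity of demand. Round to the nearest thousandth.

0.749

Substituting, x = 62.3 − 0.051(27)² + 0.0024(64000) + 3(8.8) = 62.3 − 37.179 + 153.6 + 26.4 = 205.121.
∂x/∂M = +0.0024, so E_I = 0.0024·(64000/205.121) ≈ 0.749.
E_I ∈ (0,1): normal good (necessity).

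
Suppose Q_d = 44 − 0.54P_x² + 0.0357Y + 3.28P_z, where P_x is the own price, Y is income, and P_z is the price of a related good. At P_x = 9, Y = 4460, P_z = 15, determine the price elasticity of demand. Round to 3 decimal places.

At the given point, Q_d = 44 − 0.54(9)² + 0.0357(4460) + 3.28(15) = 44 − 43.74 + 159.222 + 49.2 = 208.682.
∂Q_d/∂P_x = −2·0.54·P_x = -9.72, so E_p = -9.72·(9/208.682) ≈ -0.419.
|E_p| < 1: demand is inelastic.

-0.419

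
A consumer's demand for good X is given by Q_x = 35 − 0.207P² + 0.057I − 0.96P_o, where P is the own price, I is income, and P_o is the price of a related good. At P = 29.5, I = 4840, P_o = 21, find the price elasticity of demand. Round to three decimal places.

-3.258

Evaluating quantity at (P, I, P_o) gives Q_x = 35 − 0.207(29.5)² + 0.057(4840) − 0.96(21) = 35 − 180.1418 + 275.88 − 20.16 = 110.5783.
∂Q_x/∂P = −2·0.207·P = -12.213, so E_p = -12.213·(29.5/110.5783) ≈ -3.258.
|E_p| > 1: demand is elastic.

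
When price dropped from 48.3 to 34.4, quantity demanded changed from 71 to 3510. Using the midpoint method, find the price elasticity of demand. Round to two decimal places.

%ΔQ = (3510 − 71)/[(71 + 3510)/2] = 3439/1790.5 ≈ 1.9207.
%Δp = (34.4 − 48.3)/[(48.3 + 34.4)/2] = -13.9/41.35 ≈ -0.3362.
Arc elasticity E = %ΔQ/%Δp ≈ 1.9207/-0.3362 ≈ -5.71.
|E| > 1: demand is elastic over this range.

-5.71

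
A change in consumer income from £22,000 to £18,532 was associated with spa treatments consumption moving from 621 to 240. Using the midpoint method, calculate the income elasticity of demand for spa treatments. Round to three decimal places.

%ΔQ = (240 − 621)/[(621+240)/2] = -381/430.5 ≈ -0.8850.
%ΔM = (18,532 − 22,000)/[(22,000+18,532)/2] = -3468/20266 ≈ -0.1711.
E_I = %ΔQ/%ΔM ≈ 5.172.
E_I > 1: normal good (luxury).

5.172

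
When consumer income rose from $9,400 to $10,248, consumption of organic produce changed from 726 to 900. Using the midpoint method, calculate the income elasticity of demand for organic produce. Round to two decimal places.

%ΔQ = (900 − 726)/[(726+900)/2] = 174/813 ≈ 0.2140.
%ΔM = (10,248 − 9,400)/[(9,400+10,248)/2] = 848/9824 ≈ 0.0863.
E_I = %ΔQ/%ΔM ≈ 2.48.
E_I > 1: normal good (luxury).

2.48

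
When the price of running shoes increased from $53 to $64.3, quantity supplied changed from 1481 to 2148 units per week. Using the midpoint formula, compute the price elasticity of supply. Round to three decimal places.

1.908

%ΔQ = (2148 − 1481)/[(1481 + 2148)/2] = 667/1814.5 ≈ 0.3676.
%ΔP = (64.3 − 53)/[(53 + 64.3)/2] = 11.3/58.65 ≈ 0.1927.
Arc elasticity E = %ΔQ/%ΔP ≈ 0.3676/0.1927 ≈ 1.908.
|E| > 1: supply is elastic over this range.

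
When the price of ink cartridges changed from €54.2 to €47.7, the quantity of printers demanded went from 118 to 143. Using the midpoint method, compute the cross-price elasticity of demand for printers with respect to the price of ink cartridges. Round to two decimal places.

%ΔQ_x = (143 − 118)/[(118+143)/2] = 25/130.5 ≈ 0.1916.
%ΔP_y = (47.7 − 54.2)/[(54.2+47.7)/2] ≈ -0.1276.
E_xy = 0.1916/-0.1276 ≈ -1.50.
E_xy < 0, so printers and ink cartridges are complements.

-1.50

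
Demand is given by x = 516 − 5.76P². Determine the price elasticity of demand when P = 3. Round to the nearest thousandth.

-0.223

At P = 3, x = 464.16.
dx/dP = −2·5.76·P = −34.56.
Point elasticity E = (dx/dP)·(P/x) = -34.56 × 3/464.16 ≈ -0.223.
|E| < 1, so demand is inelastic at this price.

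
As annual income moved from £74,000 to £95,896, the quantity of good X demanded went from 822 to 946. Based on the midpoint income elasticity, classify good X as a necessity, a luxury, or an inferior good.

necessity

%ΔQ = (946 − 822)/[(822+946)/2] = 124/884 ≈ 0.1403.
%ΔY = (95,896 − 74,000)/[(74,000+95,896)/2] = 21896/84948 ≈ 0.2578.
E_I = %ΔQ/%ΔY ≈ 0.544.
E_I ∈ (0,1): normal good (necessity).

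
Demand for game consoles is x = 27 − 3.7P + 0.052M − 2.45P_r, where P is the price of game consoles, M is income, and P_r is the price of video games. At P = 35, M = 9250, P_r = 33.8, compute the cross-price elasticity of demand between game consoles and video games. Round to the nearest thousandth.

-0.280

Evaluating quantity at (P, M, P_r) gives x = 27 − 3.7(35) + 0.052(9250) − 2.45(33.8) = 27 − 129.5 + 481 − 82.81 = 295.69.
∂x/∂P_r = −2.45, so E_xy = -2.45·(33.8/295.69) ≈ -0.280.
E_xy < 0: the goods are complements.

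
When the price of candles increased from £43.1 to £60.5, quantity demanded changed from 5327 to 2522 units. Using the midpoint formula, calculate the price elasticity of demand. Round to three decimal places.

%Δq = (2522 − 5327)/[(5327 + 2522)/2] = -2805/3924.5 ≈ -0.7147.
%ΔP = (60.5 − 43.1)/[(43.1 + 60.5)/2] = 17.4/51.8 ≈ 0.3359.
Arc elasticity E = %Δq/%ΔP ≈ -0.7147/0.3359 ≈ -2.128.
|E| > 1: demand is elastic over this range.

-2.128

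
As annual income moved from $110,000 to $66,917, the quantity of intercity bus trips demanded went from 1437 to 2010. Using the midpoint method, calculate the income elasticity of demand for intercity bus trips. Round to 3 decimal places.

%ΔQ = (2010 − 1437)/[(1437+2010)/2] = 573/1723.5 ≈ 0.3325.
%ΔI = (66,917 − 110,000)/[(110,000+66,917)/2] = -43083/88458.5 ≈ -0.4870.
E_I = %ΔQ/%ΔI ≈ -0.683.
E_I < 0: inferior good.

-0.683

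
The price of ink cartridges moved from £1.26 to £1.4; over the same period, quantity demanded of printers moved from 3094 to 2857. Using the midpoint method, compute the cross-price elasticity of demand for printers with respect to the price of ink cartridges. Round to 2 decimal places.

%ΔQ_x = (2857 − 3094)/[(3094+2857)/2] = -237/2975.5 ≈ -0.0797.
%ΔP_y = (1.4 − 1.26)/[(1.26+1.4)/2] ≈ 0.1053.
E_xy = -0.0797/0.1053 ≈ -0.76.
E_xy < 0, so printers and ink cartridges are complements.

-0.76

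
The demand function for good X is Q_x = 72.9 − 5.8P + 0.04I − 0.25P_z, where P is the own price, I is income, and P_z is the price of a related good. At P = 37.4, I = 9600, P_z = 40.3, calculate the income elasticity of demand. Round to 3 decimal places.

Substituting, Q_x = 72.9 − 5.8(37.4) + 0.04(9600) − 0.25(40.3) = 72.9 − 216.92 + 384 − 10.075 = 229.905.
∂Q_x/∂I = +0.04, so E_I = 0.04·(9600/229.905) ≈ 1.670.
E_I > 1: normal good (luxury).

1.670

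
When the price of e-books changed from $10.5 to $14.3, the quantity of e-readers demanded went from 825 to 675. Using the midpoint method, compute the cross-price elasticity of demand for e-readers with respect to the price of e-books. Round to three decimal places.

-0.653

%ΔQ_x = (675 − 825)/[(825+675)/2] = -150/750 ≈ -0.2000.
%ΔP_y = (14.3 − 10.5)/[(10.5+14.3)/2] ≈ 0.3065.
E_xy = -0.2000/0.3065 ≈ -0.653.
E_xy < 0, so e-readers and e-books are complements.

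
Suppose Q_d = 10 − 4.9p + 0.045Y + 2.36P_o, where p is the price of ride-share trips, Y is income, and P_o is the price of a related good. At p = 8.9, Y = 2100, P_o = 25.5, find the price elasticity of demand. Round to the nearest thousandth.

Substituting, Q_d = 10 − 4.9(8.9) + 0.045(2100) + 2.36(25.5) = 10 − 43.61 + 94.5 + 60.18 = 121.07.
∂Q_d/∂p = −4.9, so E_p = (−4.9)·(8.9/121.07) ≈ -0.360.
|E_p| < 1: demand is inelastic.

-0.360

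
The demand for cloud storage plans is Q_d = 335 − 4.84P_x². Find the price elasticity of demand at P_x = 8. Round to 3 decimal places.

-24.545

At P_x = 8, Q_d = 25.24.
dQ_d/dP_x = −2·4.84·P_x = −77.44.
Point elasticity E = (dQ_d/dP_x)·(P_x/Q_d) = -77.44 × 8/25.24 ≈ -24.545.
|E| > 1, so demand is elastic at this price.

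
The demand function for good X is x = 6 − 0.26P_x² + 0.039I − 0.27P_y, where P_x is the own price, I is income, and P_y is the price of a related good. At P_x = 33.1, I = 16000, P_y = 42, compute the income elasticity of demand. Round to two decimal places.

x = 6 − 0.26(33.1)² + 0.039(16000) − 0.27(42) = 6 − 284.8586 + 624 − 11.34 = 333.8014.
∂x/∂I = +0.039, so E_I = 0.039·(16000/333.8014) ≈ 1.87.
E_I > 1: normal good (luxury).

1.87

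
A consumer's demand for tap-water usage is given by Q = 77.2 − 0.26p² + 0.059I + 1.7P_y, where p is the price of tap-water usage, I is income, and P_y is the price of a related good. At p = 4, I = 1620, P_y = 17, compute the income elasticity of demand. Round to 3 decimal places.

0.484

Evaluating quantity at (p, I, P_y) gives Q = 77.2 − 0.26(4)² + 0.059(1620) + 1.7(17) = 77.2 − 4.16 + 95.58 + 28.9 = 197.52.
∂Q/∂I = +0.059, so E_I = 0.059·(1620/197.52) ≈ 0.484.
E_I ∈ (0,1): normal good (necessity).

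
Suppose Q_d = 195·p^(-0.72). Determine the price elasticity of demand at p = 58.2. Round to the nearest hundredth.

-0.72

For a Cobb–Douglas (constant-elasticity) form Q_d = A·p^α·…, the elasticity with respect to p equals the exponent α at every point.
Here the exponent on p is -0.72, so the price elasticity of demand is -0.72.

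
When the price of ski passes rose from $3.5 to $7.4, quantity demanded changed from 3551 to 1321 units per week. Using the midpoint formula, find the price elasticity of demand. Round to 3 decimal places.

-1.279

%ΔQ = (1321 − 3551)/[(3551 + 1321)/2] = -2230/2436 ≈ -0.9154.
%Δp = (7.4 − 3.5)/[(3.5 + 7.4)/2] = 3.9/5.45 ≈ 0.7156.
Arc elasticity E = %ΔQ/%Δp ≈ -0.9154/0.7156 ≈ -1.279.
|E| > 1: demand is elastic over this range.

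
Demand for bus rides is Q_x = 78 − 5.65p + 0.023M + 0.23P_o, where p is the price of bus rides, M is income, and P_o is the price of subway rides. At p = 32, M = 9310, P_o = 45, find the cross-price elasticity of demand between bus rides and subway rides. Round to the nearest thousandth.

Substituting, Q_x = 78 − 5.65(32) + 0.023(9310) + 0.23(45) = 78 − 180.8 + 214.13 + 10.35 = 121.68.
∂Q_x/∂P_o = +0.23, so E_xy = 0.23·(45/121.68) ≈ 0.085.
E_xy > 0: the goods are substitutes.

0.085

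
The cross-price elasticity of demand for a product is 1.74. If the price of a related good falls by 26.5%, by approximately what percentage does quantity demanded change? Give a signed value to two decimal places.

-46.11

%ΔQ ≈ E × %ΔP_y = (1.74) × (-26.5%) = -46.11%.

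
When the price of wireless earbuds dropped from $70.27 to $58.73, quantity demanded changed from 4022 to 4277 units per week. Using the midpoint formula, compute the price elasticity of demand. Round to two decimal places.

%ΔQ = (4277 − 4022)/[(4022 + 4277)/2] = 255/4149.5 ≈ 0.0615.
%ΔP = (58.73 − 70.27)/[(70.27 + 58.73)/2] = -11.54/64.5 ≈ -0.1789.
Arc elasticity E = %ΔQ/%ΔP ≈ 0.0615/-0.1789 ≈ -0.34.
|E| < 1: demand is inelastic over this range.

-0.34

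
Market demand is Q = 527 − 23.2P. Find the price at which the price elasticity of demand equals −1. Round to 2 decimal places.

For linear demand Q = a − bP, E = −bP/(a − bP). |E| = 1 ⇒ bP = a − bP ⇒ P = a/(2b).
P = 527/(2·23.2) ≈ 11.36.

11.36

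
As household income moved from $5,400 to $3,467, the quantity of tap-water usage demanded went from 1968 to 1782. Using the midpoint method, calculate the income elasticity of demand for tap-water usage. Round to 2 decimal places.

0.23

%ΔQ = (1782 − 1968)/[(1968+1782)/2] = -186/1875 ≈ -0.0992.
%ΔY = (3,467 − 5,400)/[(5,400+3,467)/2] = -1933/4433.5 ≈ -0.4360.
E_I = %ΔQ/%ΔY ≈ 0.23.
E_I ∈ (0,1): normal good (necessity).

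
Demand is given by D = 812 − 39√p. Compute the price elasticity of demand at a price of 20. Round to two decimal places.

At p = 20, D = 637.5867.
dD/dp = −39/(2√p) = −39/(2·4.4721).
Point elasticity E = (dD/dp)·(p/D) = -4.3603 × 20/637.5867 ≈ -0.14.
|E| < 1, so demand is inelastic at this price.

-0.14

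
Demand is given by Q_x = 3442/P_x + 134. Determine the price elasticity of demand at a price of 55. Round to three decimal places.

-0.318

At P_x = 55, Q_x = 196.5818.
dQ_x/dP_x = −3442/P_x² = −1.1379.
Point elasticity E = (dQ_x/dP_x)·(P_x/Q_x) = -1.1379 × 55/196.5818 ≈ -0.318.
|E| < 1, so demand is inelastic at this price.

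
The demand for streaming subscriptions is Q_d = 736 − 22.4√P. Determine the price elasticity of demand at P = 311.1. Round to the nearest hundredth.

-0.58

At P = 311.1, Q_d = 340.9082.
dQ_d/dP = −22.4/(2√P) = −22.4/(2·17.638).
Point elasticity E = (dQ_d/dP)·(P/Q_d) = -0.635 × 311.1/340.9082 ≈ -0.58.
|E| < 1, so demand is inelastic at this price.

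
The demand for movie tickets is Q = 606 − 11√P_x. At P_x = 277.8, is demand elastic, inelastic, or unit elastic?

At P_x = 277.8, Q = 422.6593.
dQ/dP_x = −11/(2√P_x) = −11/(2·16.6673).
Point elasticity E = (dQ/dP_x)·(P_x/Q) = -0.33 × 277.8/422.6593 ≈ -0.217.
|E| ≈ 0.217 < 1, so demand is inelastic.

inelastic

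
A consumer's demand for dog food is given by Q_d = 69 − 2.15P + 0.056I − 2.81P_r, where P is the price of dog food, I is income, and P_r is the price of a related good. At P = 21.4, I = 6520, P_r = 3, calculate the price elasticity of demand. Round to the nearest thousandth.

-0.121

At the given point, Q_d = 69 − 2.15(21.4) + 0.056(6520) − 2.81(3) = 69 − 46.01 + 365.12 − 8.43 = 379.68.
∂Q_d/∂P = −2.15, so E_p = (−2.15)·(21.4/379.68) ≈ -0.121.
|E_p| < 1: demand is inelastic.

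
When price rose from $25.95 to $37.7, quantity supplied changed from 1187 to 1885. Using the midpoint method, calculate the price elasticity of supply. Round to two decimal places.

%ΔQ = (1885 − 1187)/[(1187 + 1885)/2] = 698/1536 ≈ 0.4544.
%Δp = (37.7 − 25.95)/[(25.95 + 37.7)/2] = 11.75/31.825 ≈ 0.3692.
Arc elasticity E = %ΔQ/%Δp ≈ 0.4544/0.3692 ≈ 1.23.
|E| > 1: supply is elastic over this range.

1.23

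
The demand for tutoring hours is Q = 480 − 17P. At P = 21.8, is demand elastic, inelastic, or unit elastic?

At P = 21.8, Q = 109.4.
dQ/dP = −17.
Point elasticity E = (dQ/dP)·(P/Q) = -17 × 21.8/109.4 ≈ -3.388.
|E| ≈ 3.388 > 1, so demand is elastic.

elastic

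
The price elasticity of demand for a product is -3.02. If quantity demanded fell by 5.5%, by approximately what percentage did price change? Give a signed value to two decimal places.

1.82

%ΔQ ≈ E × %ΔP ⇒ %ΔP = %ΔQ / E = (-5.5%)/(-3.02) ≈ 1.82%.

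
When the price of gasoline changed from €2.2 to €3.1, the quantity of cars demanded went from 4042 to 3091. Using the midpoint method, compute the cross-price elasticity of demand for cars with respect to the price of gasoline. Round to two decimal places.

-0.79

%ΔQ_x = (3091 − 4042)/[(4042+3091)/2] = -951/3566.5 ≈ -0.2666.
%ΔP_y = (3.1 − 2.2)/[(2.2+3.1)/2] ≈ 0.3396.
E_xy = -0.2666/0.3396 ≈ -0.79.
E_xy < 0, so cars and gasoline are complements.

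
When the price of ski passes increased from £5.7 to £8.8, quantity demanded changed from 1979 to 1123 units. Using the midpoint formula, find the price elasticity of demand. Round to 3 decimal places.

%ΔQ = (1123 − 1979)/[(1979 + 1123)/2] = -856/1551 ≈ -0.5519.
%ΔP = (8.8 − 5.7)/[(5.7 + 8.8)/2] = 3.1/7.25 ≈ 0.4276.
Arc elasticity E = %ΔQ/%ΔP ≈ -0.5519/0.4276 ≈ -1.291.
|E| > 1: demand is elastic over this range.

-1.291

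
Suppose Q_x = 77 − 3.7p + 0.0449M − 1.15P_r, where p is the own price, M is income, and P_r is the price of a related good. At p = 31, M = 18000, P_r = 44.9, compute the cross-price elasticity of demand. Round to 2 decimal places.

At the given point, Q_x = 77 − 3.7(31) + 0.0449(18000) − 1.15(44.9) = 77 − 114.7 + 808.2 − 51.635 = 718.865.
∂Q_x/∂P_r = −1.15, so E_xy = -1.15·(44.9/718.865) ≈ -0.07.
E_xy < 0: the goods are complements.

-0.07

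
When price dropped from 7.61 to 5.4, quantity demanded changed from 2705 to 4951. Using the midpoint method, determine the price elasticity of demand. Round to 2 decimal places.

%ΔQ = (4951 − 2705)/[(2705 + 4951)/2] = 2246/3828 ≈ 0.5867.
%ΔP = (5.4 − 7.61)/[(7.61 + 5.4)/2] = -2.21/6.505 ≈ -0.3397.
Arc elasticity E = %ΔQ/%ΔP ≈ 0.5867/-0.3397 ≈ -1.73.
|E| > 1: demand is elastic over this range.

-1.73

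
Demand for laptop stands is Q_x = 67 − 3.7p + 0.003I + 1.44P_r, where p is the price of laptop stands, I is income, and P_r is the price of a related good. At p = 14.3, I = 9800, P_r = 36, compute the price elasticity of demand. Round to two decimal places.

First evaluate Q_x: 67 − 3.7(14.3) + 0.003(9800) + 1.44(36) = 67 − 52.91 + 29.4 + 51.84 = 95.33.
∂Q_x/∂p = −3.7, so E_p = (−3.7)·(14.3/95.33) ≈ -0.56.
|E_p| < 1: demand is inelastic.

-0.56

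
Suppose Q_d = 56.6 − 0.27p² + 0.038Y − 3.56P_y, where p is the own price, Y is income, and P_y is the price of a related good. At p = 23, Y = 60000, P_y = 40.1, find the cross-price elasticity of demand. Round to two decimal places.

Substituting, Q_d = 56.6 − 0.27(23)² + 0.038(60000) − 3.56(40.1) = 56.6 − 142.83 + 2280 − 142.756 = 2051.014.
∂Q_d/∂P_y = −3.56, so E_xy = -3.56·(40.1/2051.014) ≈ -0.07.
E_xy < 0: the goods are complements.

-0.07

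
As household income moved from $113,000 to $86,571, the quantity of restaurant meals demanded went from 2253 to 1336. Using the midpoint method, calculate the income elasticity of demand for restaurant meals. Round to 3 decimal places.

%ΔQ = (1336 − 2253)/[(2253+1336)/2] = -917/1794.5 ≈ -0.5110.
%ΔM = (86,571 − 113,000)/[(113,000+86,571)/2] = -26429/99785.5 ≈ -0.2649.
E_I = %ΔQ/%ΔM ≈ 1.929.
E_I > 1: normal good (luxury).

1.929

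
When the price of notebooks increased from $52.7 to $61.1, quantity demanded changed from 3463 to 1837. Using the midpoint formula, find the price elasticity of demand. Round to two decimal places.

-4.16

%Δq = (1837 − 3463)/[(3463 + 1837)/2] = -1626/2650 ≈ -0.6136.
%ΔP = (61.1 − 52.7)/[(52.7 + 61.1)/2] = 8.4/56.9 ≈ 0.1476.
Arc elasticity E = %Δq/%ΔP ≈ -0.6136/0.1476 ≈ -4.16.
|E| > 1: demand is elastic over this range.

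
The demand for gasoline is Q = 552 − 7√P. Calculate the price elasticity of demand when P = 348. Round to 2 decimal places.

At P = 348, Q = 421.4167.
dQ/dP = −7/(2√P) = −7/(2·18.6548).
Point elasticity E = (dQ/dP)·(P/Q) = -0.1876 × 348/421.4167 ≈ -0.15.
|E| < 1, so demand is inelastic at this price.

-0.15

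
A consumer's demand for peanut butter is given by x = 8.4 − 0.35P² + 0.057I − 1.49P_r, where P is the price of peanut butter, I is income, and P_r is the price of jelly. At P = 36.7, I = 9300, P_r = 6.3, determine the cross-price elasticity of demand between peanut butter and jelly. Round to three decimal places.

-0.163

First evaluate x: 8.4 − 0.35(36.7)² + 0.057(9300) − 1.49(6.3) = 8.4 − 471.4115 + 530.1 − 9.387 = 57.7015.
∂x/∂P_r = −1.49, so E_xy = -1.49·(6.3/57.7015) ≈ -0.163.
E_xy < 0: the goods are complements.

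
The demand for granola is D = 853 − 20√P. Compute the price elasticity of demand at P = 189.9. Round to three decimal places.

At P = 189.9, D = 577.3916.
dD/dP = −20/(2√P) = −20/(2·13.7804).
Point elasticity E = (dD/dP)·(P/D) = -0.7257 × 189.9/577.3916 ≈ -0.239.
|E| < 1, so demand is inelastic at this price.

-0.239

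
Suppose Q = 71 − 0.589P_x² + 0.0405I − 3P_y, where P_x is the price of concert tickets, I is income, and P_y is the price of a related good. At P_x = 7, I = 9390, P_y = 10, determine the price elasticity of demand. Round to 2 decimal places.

-0.15

Q = 71 − 0.589(7)² + 0.0405(9390) − 3(10) = 71 − 28.861 + 380.295 − 30 = 392.434.
∂Q/∂P_x = −2·0.589·P_x = -8.246, so E_p = -8.246·(7/392.434) ≈ -0.15.
|E_p| < 1: demand is inelastic.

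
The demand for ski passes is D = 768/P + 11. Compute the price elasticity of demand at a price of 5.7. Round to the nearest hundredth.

At P = 5.7, D = 145.7368.
dD/dP = −768/P² = −23.638.
Point elasticity E = (dD/dP)·(P/D) = -23.638 × 5.7/145.7368 ≈ -0.92.
|E| < 1, so demand is inelastic at this price.

-0.92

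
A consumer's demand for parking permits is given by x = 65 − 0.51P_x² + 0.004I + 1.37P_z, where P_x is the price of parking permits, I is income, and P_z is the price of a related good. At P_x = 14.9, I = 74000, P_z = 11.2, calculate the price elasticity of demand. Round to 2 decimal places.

-0.86

At the given point, x = 65 − 0.51(14.9)² + 0.004(74000) + 1.37(11.2) = 65 − 113.2251 + 296 + 15.344 = 263.1189.
∂x/∂P_x = −2·0.51·P_x = -15.198, so E_p = -15.198·(14.9/263.1189) ≈ -0.86.
|E_p| < 1: demand is inelastic.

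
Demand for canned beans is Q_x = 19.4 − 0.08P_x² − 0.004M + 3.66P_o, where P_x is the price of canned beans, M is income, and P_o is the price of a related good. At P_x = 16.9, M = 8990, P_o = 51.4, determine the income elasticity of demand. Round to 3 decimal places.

-0.242

Substituting, Q_x = 19.4 − 0.08(16.9)² − 0.004(8990) + 3.66(51.4) = 19.4 − 22.8488 − 35.96 + 188.124 = 148.7152.
∂Q_x/∂M = −0.004, so E_I = -0.004·(8990/148.7152) ≈ -0.242.
E_I < 0: inferior good.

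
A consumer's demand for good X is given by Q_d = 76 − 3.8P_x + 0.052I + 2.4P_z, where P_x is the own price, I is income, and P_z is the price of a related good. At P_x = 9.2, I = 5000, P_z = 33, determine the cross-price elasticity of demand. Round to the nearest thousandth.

0.208

First evaluate Q_d: 76 − 3.8(9.2) + 0.052(5000) + 2.4(33) = 76 − 34.96 + 260 + 79.2 = 380.24.
∂Q_d/∂P_z = +2.4, so E_xy = 2.4·(33/380.24) ≈ 0.208.
E_xy > 0: the goods are substitutes.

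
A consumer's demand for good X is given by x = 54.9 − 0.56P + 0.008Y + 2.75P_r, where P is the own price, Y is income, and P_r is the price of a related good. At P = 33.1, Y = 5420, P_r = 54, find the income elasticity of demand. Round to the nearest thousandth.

0.190

First evaluate x: 54.9 − 0.56(33.1) + 0.008(5420) + 2.75(54) = 54.9 − 18.536 + 43.36 + 148.5 = 228.224.
∂x/∂Y = +0.008, so E_I = 0.008·(5420/228.224) ≈ 0.190.
E_I ∈ (0,1): normal good (necessity).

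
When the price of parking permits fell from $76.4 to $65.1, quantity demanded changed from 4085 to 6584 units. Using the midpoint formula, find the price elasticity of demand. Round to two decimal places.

-2.93

%Δq = (6584 − 4085)/[(4085 + 6584)/2] = 2499/5334.5 ≈ 0.4685.
%ΔP = (65.1 − 76.4)/[(76.4 + 65.1)/2] = -11.3/70.75 ≈ -0.1597.
Arc elasticity E = %Δq/%ΔP ≈ 0.4685/-0.1597 ≈ -2.93.
|E| > 1: demand is elastic over this range.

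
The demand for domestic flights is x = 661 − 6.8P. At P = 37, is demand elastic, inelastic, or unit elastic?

inelastic

At P = 37, x = 409.4.
dx/dP = −6.8.
Point elasticity E = (dx/dP)·(P/x) = -6.8 × 37/409.4 ≈ -0.615.
|E| ≈ 0.615 < 1, so demand is inelastic.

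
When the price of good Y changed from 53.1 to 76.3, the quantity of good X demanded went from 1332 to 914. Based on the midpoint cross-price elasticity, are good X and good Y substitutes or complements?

complements

%ΔQ_x = (914 − 1332)/[(1332+914)/2] = -418/1123 ≈ -0.3722.
%ΔP_y = (76.3 − 53.1)/[(53.1+76.3)/2] ≈ 0.3586.
E_xy = -0.3722/0.3586 ≈ -1.038.
E_xy < 0, so the goods are complements.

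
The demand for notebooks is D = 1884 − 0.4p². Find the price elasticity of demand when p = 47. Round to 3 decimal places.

-1.766

At p = 47, D = 1000.4.
dD/dp = −2·0.4·p = −37.6.
Point elasticity E = (dD/dp)·(p/D) = -37.6 × 47/1000.4 ≈ -1.766.
|E| > 1, so demand is elastic at this price.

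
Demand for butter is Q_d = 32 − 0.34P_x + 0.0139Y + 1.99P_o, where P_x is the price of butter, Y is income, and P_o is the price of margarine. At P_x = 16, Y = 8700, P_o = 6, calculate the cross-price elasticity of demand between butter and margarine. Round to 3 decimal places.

0.075

At the given point, Q_d = 32 − 0.34(16) + 0.0139(8700) + 1.99(6) = 32 − 5.44 + 120.93 + 11.94 = 159.43.
∂Q_d/∂P_o = +1.99, so E_xy = 1.99·(6/159.43) ≈ 0.075.
E_xy > 0: the goods are substitutes.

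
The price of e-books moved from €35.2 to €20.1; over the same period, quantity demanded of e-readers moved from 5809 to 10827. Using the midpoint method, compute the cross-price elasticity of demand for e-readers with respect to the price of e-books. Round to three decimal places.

%ΔQ_x = (10827 − 5809)/[(5809+10827)/2] = 5018/8318 ≈ 0.6033.
%ΔP_y = (20.1 − 35.2)/[(35.2+20.1)/2] ≈ -0.5461.
E_xy = 0.6033/-0.5461 ≈ -1.105.
E_xy < 0, so e-readers and e-books are complements.

-1.105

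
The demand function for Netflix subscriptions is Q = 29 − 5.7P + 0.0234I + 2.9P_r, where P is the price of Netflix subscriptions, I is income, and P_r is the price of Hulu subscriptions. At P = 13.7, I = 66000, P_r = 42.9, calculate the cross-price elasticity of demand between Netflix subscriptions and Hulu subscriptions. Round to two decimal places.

First evaluate Q: 29 − 5.7(13.7) + 0.0234(66000) + 2.9(42.9) = 29 − 78.09 + 1544.4 + 124.41 = 1619.72.
∂Q/∂P_r = +2.9, so E_xy = 2.9·(42.9/1619.72) ≈ 0.08.
E_xy > 0: the goods are substitutes.

0.08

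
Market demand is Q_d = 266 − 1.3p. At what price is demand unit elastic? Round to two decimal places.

For linear demand Q_d = a − bp, E = −bp/(a − bp). |E| = 1 ⇒ bp = a − bp ⇒ p = a/(2b).
p = 266/(2·1.3) ≈ 102.31.

102.31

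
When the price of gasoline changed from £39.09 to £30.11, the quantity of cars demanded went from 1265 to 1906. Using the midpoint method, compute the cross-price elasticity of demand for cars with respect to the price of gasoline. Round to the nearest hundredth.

-1.56

%ΔQ_x = (1906 − 1265)/[(1265+1906)/2] = 641/1585.5 ≈ 0.4043.
%ΔP_y = (30.11 − 39.09)/[(39.09+30.11)/2] ≈ -0.2595.
E_xy = 0.4043/-0.2595 ≈ -1.56.
E_xy < 0, so cars and gasoline are complements.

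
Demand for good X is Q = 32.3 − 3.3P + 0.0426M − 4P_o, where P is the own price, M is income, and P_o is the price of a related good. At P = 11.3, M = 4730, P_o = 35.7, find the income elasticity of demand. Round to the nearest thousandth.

3.752

Evaluating quantity at (P, M, P_o) gives Q = 32.3 − 3.3(11.3) + 0.0426(4730) − 4(35.7) = 32.3 − 37.29 + 201.498 − 142.8 = 53.708.
∂Q/∂M = +0.0426, so E_I = 0.0426·(4730/53.708) ≈ 3.752.
E_I > 1: normal good (luxury).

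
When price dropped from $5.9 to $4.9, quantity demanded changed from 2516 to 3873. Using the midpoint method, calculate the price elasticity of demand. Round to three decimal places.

%ΔQ = (3873 − 2516)/[(2516 + 3873)/2] = 1357/3194.5 ≈ 0.4248.
%Δp = (4.9 − 5.9)/[(5.9 + 4.9)/2] = -1/5.4 ≈ -0.1852.
Arc elasticity E = %ΔQ/%Δp ≈ 0.4248/-0.1852 ≈ -2.294.
|E| > 1: demand is elastic over this range.

-2.294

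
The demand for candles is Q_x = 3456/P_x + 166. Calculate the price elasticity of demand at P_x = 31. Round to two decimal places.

-0.40

At P_x = 31, Q_x = 277.4839.
dQ_x/dP_x = −3456/P_x² = −3.5963.
Point elasticity E = (dQ_x/dP_x)·(P_x/Q_x) = -3.5963 × 31/277.4839 ≈ -0.40.
|E| < 1, so demand is inelastic at this price.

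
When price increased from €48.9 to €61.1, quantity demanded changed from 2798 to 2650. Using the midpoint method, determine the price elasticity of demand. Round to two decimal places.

-0.24

%Δq = (2650 − 2798)/[(2798 + 2650)/2] = -148/2724 ≈ -0.0543.
%ΔP = (61.1 − 48.9)/[(48.9 + 61.1)/2] = 12.2/55 ≈ 0.2218.
Arc elasticity E = %Δq/%ΔP ≈ -0.0543/0.2218 ≈ -0.24.
|E| < 1: demand is inelastic over this range.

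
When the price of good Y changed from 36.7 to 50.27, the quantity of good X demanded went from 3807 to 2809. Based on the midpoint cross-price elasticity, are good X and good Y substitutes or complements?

%ΔQ_x = (2809 − 3807)/[(3807+2809)/2] = -998/3308 ≈ -0.3017.
%ΔP_y = (50.27 − 36.7)/[(36.7+50.27)/2] ≈ 0.3121.
E_xy = -0.3017/0.3121 ≈ -0.967.
E_xy < 0, so the goods are complements.

complements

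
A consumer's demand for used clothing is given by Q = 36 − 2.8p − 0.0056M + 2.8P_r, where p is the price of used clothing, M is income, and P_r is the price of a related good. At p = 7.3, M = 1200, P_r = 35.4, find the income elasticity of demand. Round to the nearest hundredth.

-0.06

First evaluate Q: 36 − 2.8(7.3) − 0.0056(1200) + 2.8(35.4) = 36 − 20.44 − 6.72 + 99.12 = 107.96.
∂Q/∂M = −0.0056, so E_I = -0.0056·(1200/107.96) ≈ -0.06.
E_I < 0: inferior good.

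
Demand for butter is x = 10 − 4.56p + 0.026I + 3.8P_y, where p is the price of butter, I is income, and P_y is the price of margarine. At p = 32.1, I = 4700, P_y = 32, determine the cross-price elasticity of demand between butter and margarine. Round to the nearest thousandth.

1.132

Evaluating quantity at (p, I, P_y) gives x = 10 − 4.56(32.1) + 0.026(4700) + 3.8(32) = 10 − 146.376 + 122.2 + 121.6 = 107.424.
∂x/∂P_y = +3.8, so E_xy = 3.8·(32/107.424) ≈ 1.132.
E_xy > 0: the goods are substitutes.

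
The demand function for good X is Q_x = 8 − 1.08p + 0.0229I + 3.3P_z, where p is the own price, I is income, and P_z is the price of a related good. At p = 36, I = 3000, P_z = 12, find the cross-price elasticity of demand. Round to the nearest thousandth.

0.511

At the given point, Q_x = 8 − 1.08(36) + 0.0229(3000) + 3.3(12) = 8 − 38.88 + 68.7 + 39.6 = 77.42.
∂Q_x/∂P_z = +3.3, so E_xy = 3.3·(12/77.42) ≈ 0.511.
E_xy > 0: the goods are substitutes.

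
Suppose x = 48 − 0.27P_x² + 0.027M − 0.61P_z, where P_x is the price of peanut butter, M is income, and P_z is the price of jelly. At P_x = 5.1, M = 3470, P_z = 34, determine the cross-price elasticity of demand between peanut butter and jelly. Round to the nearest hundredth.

x = 48 − 0.27(5.1)² + 0.027(3470) − 0.61(34) = 48 − 7.0227 + 93.69 − 20.74 = 113.9273.
∂x/∂P_z = −0.61, so E_xy = -0.61·(34/113.9273) ≈ -0.18.
E_xy < 0: the goods are complements.

-0.18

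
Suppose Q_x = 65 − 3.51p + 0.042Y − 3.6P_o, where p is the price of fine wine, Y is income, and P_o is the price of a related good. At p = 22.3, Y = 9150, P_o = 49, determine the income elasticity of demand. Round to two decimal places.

Substituting, Q_x = 65 − 3.51(22.3) + 0.042(9150) − 3.6(49) = 65 − 78.273 + 384.3 − 176.4 = 194.627.
∂Q_x/∂Y = +0.042, so E_I = 0.042·(9150/194.627) ≈ 1.97.
E_I > 1: normal good (luxury).

1.97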